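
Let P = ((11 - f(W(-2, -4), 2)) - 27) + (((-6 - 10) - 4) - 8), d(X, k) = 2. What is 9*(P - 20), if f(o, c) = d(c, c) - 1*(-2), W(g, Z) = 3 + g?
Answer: -612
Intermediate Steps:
f(o, c) = 4 (f(o, c) = 2 - 1*(-2) = 2 + 2 = 4)
P = -48 (P = ((11 - 1*4) - 27) + (((-6 - 10) - 4) - 8) = ((11 - 4) - 27) + ((-16 - 4) - 8) = (7 - 27) + (-20 - 8) = -20 - 28 = -48)
9*(P - 20) = 9*(-48 - 20) = 9*(-68) = -612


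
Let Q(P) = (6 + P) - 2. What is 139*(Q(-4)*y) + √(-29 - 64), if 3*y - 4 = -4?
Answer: I*√93 ≈ 9.6436*I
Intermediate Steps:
y = 0 (y = 4/3 + (⅓)*(-4) = 4/3 - 4/3 = 0)
Q(P) = 4 + P
139*(Q(-4)*y) + √(-29 - 64) = 139*((4 - 4)*0) + √(-29 - 64) = 139*(0*0) + √(-93) = 139*0 + I*√93 = 0 + I*√93 = I*√93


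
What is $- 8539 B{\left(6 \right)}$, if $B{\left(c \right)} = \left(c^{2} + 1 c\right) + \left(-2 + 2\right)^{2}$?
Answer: $-358638$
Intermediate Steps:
$B{\left(c \right)} = c + c^{2}$ ($B{\left(c \right)} = \left(c^{2} + c\right) + 0^{2} = \left(c + c^{2}\right) + 0 = c + c^{2}$)
$- 8539 B{\left(6 \right)} = - 8539 \cdot 6 \left(1 + 6\right) = - 8539 \cdot 6 \cdot 7 = \left(-8539\right) 42 = -358638$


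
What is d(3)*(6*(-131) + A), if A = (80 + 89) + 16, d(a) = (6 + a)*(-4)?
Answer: 21636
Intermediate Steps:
d(a) = -24 - 4*a
A = 185 (A = 169 + 16 = 185)
d(3)*(6*(-131) + A) = (-24 - 4*3)*(6*(-131) + 185) = (-24 - 12)*(-786 + 185) = -36*(-601) = 21636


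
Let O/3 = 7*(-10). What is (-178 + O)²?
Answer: 150544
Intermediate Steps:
O = -210 (O = 3*(7*(-10)) = 3*(-70) = -210)
(-178 + O)² = (-178 - 210)² = (-388)² = 150544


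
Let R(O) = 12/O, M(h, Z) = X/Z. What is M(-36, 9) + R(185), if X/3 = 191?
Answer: 35371/555 ≈ 63.732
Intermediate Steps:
X = 573 (X = 3*191 = 573)
M(h, Z) = 573/Z
M(-36, 9) + R(185) = 573/9 + 12/185 = 573*(⅑) + 12*(1/185) = 191/3 + 12/185 = 35371/555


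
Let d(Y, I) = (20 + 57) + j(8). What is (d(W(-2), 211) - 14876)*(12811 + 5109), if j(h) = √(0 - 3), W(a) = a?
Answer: -265198080 + 17920*I*√3 ≈ -2.652e+8 + 31038.0*I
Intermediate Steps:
j(h) = I*√3 (j(h) = √(-3) = I*√3)
d(Y, I) = 77 + I*√3 (d(Y, I) = (20 + 57) + I*√3 = 77 + I*√3)
(d(W(-2), 211) - 14876)*(12811 + 5109) = ((77 + I*√3) - 14876)*(12811 + 5109) = (-14799 + I*√3)*17920 = -265198080 + 17920*I*√3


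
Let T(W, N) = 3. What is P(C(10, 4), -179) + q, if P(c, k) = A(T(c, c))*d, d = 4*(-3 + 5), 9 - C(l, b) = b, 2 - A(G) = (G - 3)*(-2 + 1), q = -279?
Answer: -263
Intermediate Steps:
A(G) = -1 + G (A(G) = 2 - (G - 3)*(-2 + 1) = 2 - (-3 + G)*(-1) = 2 - (3 - G) = 2 + (-3 + G) = -1 + G)
C(l, b) = 9 - b
d = 8 (d = 4*2 = 8)
P(c, k) = 16 (P(c, k) = (-1 + 3)*8 = 2*8 = 16)
P(C(10, 4), -179) + q = 16 - 279 = -263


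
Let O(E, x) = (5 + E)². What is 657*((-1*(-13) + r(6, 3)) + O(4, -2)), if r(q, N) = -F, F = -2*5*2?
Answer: 74898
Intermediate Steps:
F = -20 (F = -10*2 = -20)
r(q, N) = 20 (r(q, N) = -1*(-20) = 20)
657*((-1*(-13) + r(6, 3)) + O(4, -2)) = 657*((-1*(-13) + 20) + (5 + 4)²) = 657*((13 + 20) + 9²) = 657*(33 + 81) = 657*114 = 74898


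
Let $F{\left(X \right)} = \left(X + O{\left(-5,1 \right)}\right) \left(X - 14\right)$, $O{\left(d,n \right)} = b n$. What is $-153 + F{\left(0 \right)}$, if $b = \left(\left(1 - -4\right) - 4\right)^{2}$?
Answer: $-167$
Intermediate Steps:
$b = 1$ ($b = \left(\left(1 + 4\right) - 4\right)^{2} = \left(5 - 4\right)^{2} = 1^{2} = 1$)
$O{\left(d,n \right)} = n$ ($O{\left(d,n \right)} = 1 n = n$)
$F{\left(X \right)} = \left(1 + X\right) \left(-14 + X\right)$ ($F{\left(X \right)} = \left(X + 1\right) \left(X - 14\right) = \left(1 + X\right) \left(-14 + X\right)$)
$-153 + F{\left(0 \right)} = -153 - \left(14 - 0^{2}\right) = -153 + \left(-14 + 0 + 0\right) = -153 - 14 = -167$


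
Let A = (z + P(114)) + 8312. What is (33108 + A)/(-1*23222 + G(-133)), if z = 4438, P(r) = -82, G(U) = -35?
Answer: -45776/23257 ≈ -1.9683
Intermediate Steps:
A = 12668 (A = (4438 - 82) + 8312 = 4356 + 8312 = 12668)
(33108 + A)/(-1*23222 + G(-133)) = (33108 + 12668)/(-1*23222 - 35) = 45776/(-23222 - 35) = 45776/(-23257) = 45776*(-1/23257) = -45776/23257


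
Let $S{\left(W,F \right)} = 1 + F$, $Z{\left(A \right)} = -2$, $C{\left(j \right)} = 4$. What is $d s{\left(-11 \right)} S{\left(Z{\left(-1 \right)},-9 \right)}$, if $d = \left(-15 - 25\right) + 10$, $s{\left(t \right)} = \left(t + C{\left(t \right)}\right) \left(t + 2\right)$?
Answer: $15120$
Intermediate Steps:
$s{\left(t \right)} = \left(2 + t\right) \left(4 + t\right)$ ($s{\left(t \right)} = \left(t + 4\right) \left(t + 2\right) = \left(4 + t\right) \left(2 + t\right) = \left(2 + t\right) \left(4 + t\right)$)
$d = -30$ ($d = -40 + 10 = -30$)
$d s{\left(-11 \right)} S{\left(Z{\left(-1 \right)},-9 \right)} = - 30 \left(8 + \left(-11\right)^{2} + 6 \left(-11\right)\right) \left(1 - 9\right) = - 30 \left(8 + 121 - 66\right) \left(-8\right) = \left(-30\right) 63 \left(-8\right) = \left(-1890\right) \left(-8\right) = 15120$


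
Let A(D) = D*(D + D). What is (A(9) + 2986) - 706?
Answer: 2442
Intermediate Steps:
A(D) = 2*D**2 (A(D) = D*(2*D) = 2*D**2)
(A(9) + 2986) - 706 = (2*9**2 + 2986) - 706 = (2*81 + 2986) - 706 = (162 + 2986) - 706 = 3148 - 706 = 2442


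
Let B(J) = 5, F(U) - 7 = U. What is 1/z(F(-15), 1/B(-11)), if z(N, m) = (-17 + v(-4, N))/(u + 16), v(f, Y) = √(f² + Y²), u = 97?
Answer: -1921/209 - 452*√5/209 ≈ -14.027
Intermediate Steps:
F(U) = 7 + U
v(f, Y) = √(Y² + f²)
z(N, m) = -17/113 + √(16 + N²)/113 (z(N, m) = (-17 + √(N² + (-4)²))/(97 + 16) = (-17 + √(N² + 16))/113 = (-17 + √(16 + N²))*(1/113) = -17/113 + √(16 + N²)/113)
1/z(F(-15), 1/B(-11)) = 1/(-17/113 + √(16 + (7 - 15)²)/113) = 1/(-17/113 + √(16 + (-8)²)/113) = 1/(-17/113 + √(16 + 64)/113) = 1/(-17/113 + √80/113) = 1/(-17/113 + (4*√5)/113) = 1/(-17/113 + 4*√5/113)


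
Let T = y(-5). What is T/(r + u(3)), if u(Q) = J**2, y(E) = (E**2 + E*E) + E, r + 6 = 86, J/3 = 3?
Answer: 45/161 ≈ 0.27950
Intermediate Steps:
J = 9 (J = 3*3 = 9)
r = 80 (r = -6 + 86 = 80)
y(E) = E + 2*E**2 (y(E) = (E**2 + E**2) + E = 2*E**2 + E = E + 2*E**2)
u(Q) = 81 (u(Q) = 9**2 = 81)
T = 45 (T = -5*(1 + 2*(-5)) = -5*(1 - 10) = -5*(-9) = 45)
T/(r + u(3)) = 45/(80 + 81) = 45/161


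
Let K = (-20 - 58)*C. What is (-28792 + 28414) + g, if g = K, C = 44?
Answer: -3810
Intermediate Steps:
K = -3432 (K = (-20 - 58)*44 = -78*44 = -3432)
g = -3432
(-28792 + 28414) + g = (-28792 + 28414) - 3432 = -378 - 3432 = -3810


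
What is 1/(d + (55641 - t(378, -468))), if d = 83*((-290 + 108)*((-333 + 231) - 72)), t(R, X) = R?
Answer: 1/2683707 ≈ 3.7262e-7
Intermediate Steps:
d = 2628444 (d = 83*(-182*(-102 - 72)) = 83*(-182*(-174)) = 83*31668 = 2628444)
1/(d + (55641 - t(378, -468))) = 1/(2628444 + (55641 - 1*378)) = 1/(2628444 + (55641 - 378)) = 1/(2628444 + 55263) = 1/2683707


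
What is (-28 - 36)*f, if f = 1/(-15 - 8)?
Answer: 64/23 ≈ 2.7826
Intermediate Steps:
f = -1/23 (f = 1/(-23) = -1/23 ≈ -0.043478)
(-28 - 36)*f = (-28 - 36)*(-1/23) = -64*(-1/23) = 64/23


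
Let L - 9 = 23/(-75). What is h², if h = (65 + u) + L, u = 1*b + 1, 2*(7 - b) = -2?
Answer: 38464804/5625 ≈ 6838.2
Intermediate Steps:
b = 8 (b = 7 - ½*(-2) = 7 + 1 = 8)
L = 652/75 (L = 9 + 23/(-75) = 9 + 23*(-1/75) = 9 - 23/75 = 652/75 ≈ 8.6933)
u = 9 (u = 1*8 + 1 = 8 + 1 = 9)
h = 6202/75 (h = (65 + 9) + 652/75 = 74 + 652/75 = 6202/75 ≈ 82.693)
h² = (6202/75)² = 38464804/5625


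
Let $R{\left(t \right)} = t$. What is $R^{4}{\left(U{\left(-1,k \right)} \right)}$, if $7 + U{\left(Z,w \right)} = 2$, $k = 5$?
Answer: $625$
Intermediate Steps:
$U{\left(Z,w \right)} = -5$ ($U{\left(Z,w \right)} = -7 + 2 = -5$)
$R^{4}{\left(U{\left(-1,k \right)} \right)} = \left(-5\right)^{4} = 625$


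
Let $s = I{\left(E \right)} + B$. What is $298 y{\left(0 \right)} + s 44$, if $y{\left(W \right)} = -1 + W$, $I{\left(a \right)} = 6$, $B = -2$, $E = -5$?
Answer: $-122$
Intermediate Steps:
$s = 4$ ($s = 6 - 2 = 4$)
$298 y{\left(0 \right)} + s 44 = 298 \left(-1 + 0\right) + 4 \cdot 44 = 298 \left(-1\right) + 176 = -298 + 176 = -122$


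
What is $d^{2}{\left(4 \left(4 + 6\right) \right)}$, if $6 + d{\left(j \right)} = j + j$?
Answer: $5476$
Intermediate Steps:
$d{\left(j \right)} = -6 + 2 j$ ($d{\left(j \right)} = -6 + \left(j + j\right) = -6 + 2 j$)
$d^{2}{\left(4 \left(4 + 6\right) \right)} = \left(-6 + 2 \cdot 4 \left(4 + 6\right)\right)^{2} = \left(-6 + 2 \cdot 4 \cdot 10\right)^{2} = \left(-6 + 2 \cdot 40\right)^{2} = \left(-6 + 80\right)^{2} = 74^{2} = 5476$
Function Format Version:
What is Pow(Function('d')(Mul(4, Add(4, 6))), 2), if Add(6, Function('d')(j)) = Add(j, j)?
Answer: 5476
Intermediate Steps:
Function('d')(j) = Add(-6, Mul(2, j)) (Function('d')(j) = Add(-6, Add(j, j)) = Add(-6, Mul(2, j)))
Pow(Function('d')(Mul(4, Add(4, 6))), 2) = Pow(Add(-6, Mul(2, Mul(4, Add(4, 6)))), 2) = Pow(Add(-6, Mul(2, Mul(4, 10))), 2) = Pow(Add(-6, Mul(2, 40)), 2) = Pow(Add(-6, 80), 2) = Pow(74, 2) = 5476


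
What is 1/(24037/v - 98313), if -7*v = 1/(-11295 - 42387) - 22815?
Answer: -1224754831/120400289220465 ≈ -1.0172e-5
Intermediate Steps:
v = 1224754831/375774 (v = -(1/(-11295 - 42387) - 22815)/7 = -(1/(-53682) - 22815)/7 = -(-1/53682 - 22815)/7 = -⅐*(-1224754831/53682) = 1224754831/375774 ≈ 3259.3)
1/(24037/v - 98313) = 1/(24037/(1224754831/375774) - 98313) = 1/(24037*(375774/1224754831) - 98313) = 1/(9032479638/1224754831 - 98313) = 1/(-120400289220465/1224754831) = -1224754831/120400289220465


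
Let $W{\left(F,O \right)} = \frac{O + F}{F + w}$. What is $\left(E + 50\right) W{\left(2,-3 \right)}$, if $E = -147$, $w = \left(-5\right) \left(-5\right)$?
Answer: $\frac{97}{27} \approx 3.5926$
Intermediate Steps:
$w = 25$
$W{\left(F,O \right)} = \frac{F + O}{25 + F}$ ($W{\left(F,O \right)} = \frac{O + F}{F + 25} = \frac{F + O}{25 + F}$)
$\left(E + 50\right) W{\left(2,-3 \right)} = \left(-147 + 50\right) \frac{2 - 3}{25 + 2} = - 97 \cdot \frac{1}{27} \left(-1\right) = \left(-97\right) \left(- \frac{1}{27}\right) = \frac{97}{27}$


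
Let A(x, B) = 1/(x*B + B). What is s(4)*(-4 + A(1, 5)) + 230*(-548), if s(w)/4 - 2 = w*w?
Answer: -631604/5 ≈ -1.2632e+5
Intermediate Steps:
A(x, B) = 1/(B + B*x) (A(x, B) = 1/(B*x + B) = 1/(B + B*x))
s(w) = 8 + 4*w² (s(w) = 8 + 4*(w*w) = 8 + 4*w²)
s(4)*(-4 + A(1, 5)) + 230*(-548) = (8 + 4*4²)*(-4 + 1/(5*(1 + 1))) + 230*(-548) = (8 + 4*16)*(-4 + (⅕)/2) - 126040 = (8 + 64)*(-4 + (⅕)*(½)) - 126040 = 72*(-4 + ⅒) - 126040 = 72*(-39/10) - 126040 = -1404/5 - 126040 = -631604/5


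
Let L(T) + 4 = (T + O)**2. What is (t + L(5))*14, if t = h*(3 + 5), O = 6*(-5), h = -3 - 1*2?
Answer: 8134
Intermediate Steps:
h = -5 (h = -3 - 2 = -5)
O = -30
t = -40 (t = -5*(3 + 5) = -5*8 = -40)
L(T) = -4 + (-30 + T)**2 (L(T) = -4 + (T - 30)**2 = -4 + (-30 + T)**2)
(t + L(5))*14 = (-40 + (-4 + (-30 + 5)**2))*14 = (-40 + (-4 + (-25)**2))*14 = (-40 + (-4 + 625))*14 = (-40 + 621)*14 = 581*14 = 8134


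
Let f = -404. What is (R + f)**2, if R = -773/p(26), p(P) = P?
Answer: 127170729/676 ≈ 1.8812e+5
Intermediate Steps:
R = -773/26 ≈ -29.731
(R + f)**2 = (-773/26 - 404)**2 = (-11277/26)**2 = 127170729/676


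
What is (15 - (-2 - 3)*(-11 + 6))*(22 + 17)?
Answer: -390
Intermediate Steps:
(15 - (-2 - 3)*(-11 + 6))*(22 + 17) = (15 - (-5)*(-5))*39 = (15 - 1*25)*39 = (15 - 25)*39 = -10*39 = -390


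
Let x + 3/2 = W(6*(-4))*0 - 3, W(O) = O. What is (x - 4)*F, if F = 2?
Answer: -17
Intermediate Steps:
x = -9/2 (x = -3/2 + ((6*(-4))*0 - 3) = -3/2 + (-24*0 - 3) = -3/2 + (0 - 3) = -3/2 - 3 = -9/2 ≈ -4.5000)
(x - 4)*F = (-9/2 - 4)*2 = -17/2*2 = -17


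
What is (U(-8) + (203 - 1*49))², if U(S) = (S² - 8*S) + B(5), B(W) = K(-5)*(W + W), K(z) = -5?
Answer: 53824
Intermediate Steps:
B(W) = -10*W (B(W) = -5*(W + W) = -10*W)
U(S) = -50 + S² - 8*S (U(S) = (S² - 8*S) - 10*5 = (S² - 8*S) - 50 = -50 + S² - 8*S)
(U(-8) + (203 - 1*49))² = ((-50 + (-8)² - 8*(-8)) + (203 - 1*49))² = ((-50 + 64 + 64) + (203 - 49))² = (78 + 154)² = 232² = 53824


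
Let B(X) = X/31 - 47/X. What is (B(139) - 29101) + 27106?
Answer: -8578591/4309 ≈ -1990.9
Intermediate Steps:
B(X) = -47/X + X/31 (B(X) = X*(1/31) - 47/X = X/31 - 47/X = -47/X + X/31)
(B(139) - 29101) + 27106 = ((-47/139 + (1/31)*139) - 29101) + 27106 = ((-47*1/139 + 139/31) - 29101) + 27106 = ((-47/139 + 139/31) - 29101) + 27106 = (17864/4309 - 29101) + 27106 = -125378345/4309 + 27106 = -8578591/4309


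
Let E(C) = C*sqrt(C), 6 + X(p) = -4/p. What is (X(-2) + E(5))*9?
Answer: -36 + 45*sqrt(5) ≈ 64.623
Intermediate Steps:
X(p) = -6 - 4/p
E(C) = C**(3/2)
(X(-2) + E(5))*9 = ((-6 - 4/(-2)) + 5**(3/2))*9 = ((-6 - 4*(-1/2)) + 5*sqrt(5))*9 = ((-6 + 2) + 5*sqrt(5))*9 = (-4 + 5*sqrt(5))*9 = -36 + 45*sqrt(5)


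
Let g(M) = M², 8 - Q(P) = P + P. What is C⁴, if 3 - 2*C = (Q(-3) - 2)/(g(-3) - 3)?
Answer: 1/16 ≈ 0.062500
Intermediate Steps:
Q(P) = 8 - 2*P (Q(P) = 8 - (P + P) = 8 - 2*P)
C = ½ (C = 3/2 - ((8 - 2*(-3)) - 2)/(2*((-3)² - 3)) = 3/2 - ((8 + 6) - 2)/(2*(9 - 3)) = 3/2 - (14 - 2)/(2*6) = 3/2 - 6/6 = 3/2 - ½*2 = 3/2 - 1 = ½ ≈ 0.50000)
C⁴ = (½)⁴ = 1/16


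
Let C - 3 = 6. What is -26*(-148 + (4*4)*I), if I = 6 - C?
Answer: 5096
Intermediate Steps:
C = 9 (C = 3 + 6 = 9)
I = -3 (I = 6 - 1*9 = 6 - 9 = -3)
-26*(-148 + (4*4)*I) = -26*(-148 + (4*4)*(-3)) = -26*(-148 + 16*(-3)) = -26*(-148 - 48) = -26*(-196) = 5096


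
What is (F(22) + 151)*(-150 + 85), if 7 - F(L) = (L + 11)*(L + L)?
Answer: 84110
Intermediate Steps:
F(L) = 7 - 2*L*(11 + L) (F(L) = 7 - (L + 11)*(L + L) = 7 - (11 + L)*2*L = 7 - 2*L*(11 + L))
(F(22) + 151)*(-150 + 85) = ((7 - 22*22 - 2*22²) + 151)*(-150 + 85) = ((7 - 484 - 2*484) + 151)*(-65) = ((7 - 484 - 968) + 151)*(-65) = (-1445 + 151)*(-65) = -1294*(-65) = 84110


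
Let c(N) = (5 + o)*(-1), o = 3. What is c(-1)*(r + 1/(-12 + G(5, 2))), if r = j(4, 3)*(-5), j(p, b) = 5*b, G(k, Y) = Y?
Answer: 3004/5 ≈ 600.80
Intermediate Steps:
c(N) = -8 (c(N) = (5 + 3)*(-1) = 8*(-1) = -8)
r = -75 (r = (5*3)*(-5) = 15*(-5) = -75)
c(-1)*(r + 1/(-12 + G(5, 2))) = -8*(-75 + 1/(-12 + 2)) = -8*(-75 + 1/(-10)) = -8*(-75 - ⅒) = -8*(-751/10) = 3004/5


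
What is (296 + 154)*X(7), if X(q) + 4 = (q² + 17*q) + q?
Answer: 76950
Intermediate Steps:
X(q) = -4 + q² + 18*q (X(q) = -4 + ((q² + 17*q) + q) = -4 + (q² + 18*q) = -4 + q² + 18*q)
(296 + 154)*X(7) = (296 + 154)*(-4 + 7² + 18*7) = 450*(-4 + 49 + 126) = 450*171 = 76950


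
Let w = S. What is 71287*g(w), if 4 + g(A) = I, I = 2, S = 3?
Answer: -142574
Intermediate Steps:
w = 3
g(A) = -2 (g(A) = -4 + 2 = -2)
71287*g(w) = 71287*(-2) = -142574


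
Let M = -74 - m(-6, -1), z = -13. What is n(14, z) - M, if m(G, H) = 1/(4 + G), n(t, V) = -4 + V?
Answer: 113/2 ≈ 56.500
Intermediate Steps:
M = -147/2 (M = -74 - 1/(4 - 6) = -74 - 1/(-2) = -74 - 1*(-½) = -74 + ½ = -147/2 ≈ -73.500)
n(14, z) - M = (-4 - 13) - 1*(-147/2) = -17 + 147/2 = 113/2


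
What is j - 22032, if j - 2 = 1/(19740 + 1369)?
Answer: -465031269/21109 ≈ -22030.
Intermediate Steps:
j = 42219/21109 (j = 2 + 1/(19740 + 1369) = 2 + 1/21109 = 42219/21109 ≈ 2.0000)
j - 22032 = 42219/21109 - 22032 = -465031269/21109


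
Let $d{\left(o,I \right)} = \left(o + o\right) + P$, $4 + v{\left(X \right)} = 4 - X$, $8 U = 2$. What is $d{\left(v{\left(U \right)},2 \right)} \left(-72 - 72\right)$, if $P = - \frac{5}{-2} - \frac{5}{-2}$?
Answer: $-648$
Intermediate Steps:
$U = \frac{1}{4}$ ($U = \frac{1}{8} \cdot 2 = \frac{1}{4} \approx 0.25$)
$v{\left(X \right)} = - X$ ($v{\left(X \right)} = -4 - \left(-4 + X\right) = - X$)
$P = 5$ ($P = \left(-5\right) \left(- \frac{1}{2}\right) - - \frac{5}{2} = \frac{5}{2} + \frac{5}{2} = 5$)
$d{\left(o,I \right)} = 5 + 2 o$ ($d{\left(o,I \right)} = \left(o + o\right) + 5 = 2 o + 5 = 5 + 2 o$)
$d{\left(v{\left(U \right)},2 \right)} \left(-72 - 72\right) = \left(5 + 2 \left(\left(-1\right) \frac{1}{4}\right)\right) \left(-72 - 72\right) = \left(5 + 2 \left(- \frac{1}{4}\right)\right) \left(-144\right) = \left(5 - \frac{1}{2}\right) \left(-144\right) = \frac{9}{2} \left(-144\right) = -648$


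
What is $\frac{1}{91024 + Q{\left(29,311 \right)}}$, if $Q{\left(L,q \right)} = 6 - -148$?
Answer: $\frac{1}{91178} \approx 1.0968 \cdot 10^{-5}$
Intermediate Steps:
$Q{\left(L,q \right)} = 154$ ($Q{\left(L,q \right)} = 6 + 148 = 154$)
$\frac{1}{91024 + Q{\left(29,311 \right)}} = \frac{1}{91024 + 154} = \frac{1}{91178}$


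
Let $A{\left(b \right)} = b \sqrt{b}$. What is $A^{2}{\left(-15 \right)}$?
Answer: $-3375$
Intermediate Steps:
$A{\left(b \right)} = b^{\frac{3}{2}}$
$A^{2}{\left(-15 \right)} = \left(\left(-15\right)^{\frac{3}{2}}\right)^{2} = \left(- 15 i \sqrt{15}\right)^{2} = -3375$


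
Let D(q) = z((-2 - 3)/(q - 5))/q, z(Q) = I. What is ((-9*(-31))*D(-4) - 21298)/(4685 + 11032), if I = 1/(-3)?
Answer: -85099/62868 ≈ -1.3536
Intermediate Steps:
I = -⅓ ≈ -0.33333
z(Q) = -⅓
D(q) = -1/(3*q)
((-9*(-31))*D(-4) - 21298)/(4685 + 11032) = ((-9*(-31))*(-⅓/(-4)) - 21298)/(4685 + 11032) = (279*(-⅓*(-¼)) - 21298)/15717 = (279*(1/12) - 21298)*(1/15717) = (93/4 - 21298)*(1/15717) = -85099/4*1/15717 = -85099/62868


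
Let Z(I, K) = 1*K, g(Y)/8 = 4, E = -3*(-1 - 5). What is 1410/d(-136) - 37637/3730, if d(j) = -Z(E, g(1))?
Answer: -1615921/29840 ≈ -54.153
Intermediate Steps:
E = 18 (E = -3*(-6) = 18)
g(Y) = 32 (g(Y) = 8*4 = 32)
Z(I, K) = K
d(j) = -32 (d(j) = -1*32 = -32)
1410/d(-136) - 37637/3730 = 1410/(-32) - 37637/3730 = 1410*(-1/32) - 37637*1/3730 = -705/16 - 37637/3730 = -1615921/29840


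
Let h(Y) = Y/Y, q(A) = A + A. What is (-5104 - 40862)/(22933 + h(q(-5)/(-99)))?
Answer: -22983/11467 ≈ -2.0043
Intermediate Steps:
q(A) = 2*A
h(Y) = 1
(-5104 - 40862)/(22933 + h(q(-5)/(-99))) = (-5104 - 40862)/(22933 + 1) = -45966/22934 = -45966*1/22934 = -22983/11467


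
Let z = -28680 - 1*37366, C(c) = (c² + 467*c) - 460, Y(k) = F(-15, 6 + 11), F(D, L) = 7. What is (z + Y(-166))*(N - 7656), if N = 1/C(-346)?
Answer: 21399796428423/42326 ≈ 5.0559e+8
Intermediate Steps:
Y(k) = 7
C(c) = -460 + c² + 467*c
z = -66046 (z = -28680 - 37366 = -66046)
N = -1/42326 (N = 1/(-460 + (-346)² + 467*(-346)) = 1/(-460 + 119716 - 161582) = 1/(-42326) = -1/42326 ≈ -2.3626e-5)
(z + Y(-166))*(N - 7656) = (-66046 + 7)*(-1/42326 - 7656) = -66039*(-324047857/42326) = 21399796428423/42326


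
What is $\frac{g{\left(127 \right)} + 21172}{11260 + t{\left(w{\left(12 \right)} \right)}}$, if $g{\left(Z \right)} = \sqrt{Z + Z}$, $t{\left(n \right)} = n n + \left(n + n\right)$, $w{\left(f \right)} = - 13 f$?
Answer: $\frac{5293}{8821} + \frac{\sqrt{254}}{35284} \approx 0.6005$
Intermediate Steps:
$t{\left(n \right)} = n^{2} + 2 n$
$g{\left(Z \right)} = \sqrt{2} \sqrt{Z}$ ($g{\left(Z \right)} = \sqrt{2 Z} = \sqrt{2} \sqrt{Z}$)
$\frac{g{\left(127 \right)} + 21172}{11260 + t{\left(w{\left(12 \right)} \right)}} = \frac{\sqrt{2} \sqrt{127} + 21172}{11260 + \left(-13\right) 12 \left(2 - 156\right)} = \frac{\sqrt{254} + 21172}{11260 - 156 \left(2 - 156\right)} = \frac{21172 + \sqrt{254}}{11260 - -24024} = \frac{21172 + \sqrt{254}}{11260 + 24024} = \frac{21172 + \sqrt{254}}{35284} = \left(21172 + \sqrt{254}\right) \frac{1}{35284} = \frac{5293}{8821} + \frac{\sqrt{254}}{35284}$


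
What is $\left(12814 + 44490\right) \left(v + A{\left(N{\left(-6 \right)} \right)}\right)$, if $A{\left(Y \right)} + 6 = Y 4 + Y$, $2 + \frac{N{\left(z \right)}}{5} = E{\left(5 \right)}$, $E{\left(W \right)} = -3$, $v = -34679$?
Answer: $-1994752240$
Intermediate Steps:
$N{\left(z \right)} = -25$ ($N{\left(z \right)} = -10 + 5 \left(-3\right) = -10 - 15 = -25$)
$A{\left(Y \right)} = -6 + 5 Y$ ($A{\left(Y \right)} = -6 + \left(Y 4 + Y\right) = -6 + \left(4 Y + Y\right) = -6 + 5 Y$)
$\left(12814 + 44490\right) \left(v + A{\left(N{\left(-6 \right)} \right)}\right) = \left(12814 + 44490\right) \left(-34679 + \left(-6 + 5 \left(-25\right)\right)\right) = 57304 \left(-34679 - 131\right) = 57304 \left(-34810\right) = -1994752240$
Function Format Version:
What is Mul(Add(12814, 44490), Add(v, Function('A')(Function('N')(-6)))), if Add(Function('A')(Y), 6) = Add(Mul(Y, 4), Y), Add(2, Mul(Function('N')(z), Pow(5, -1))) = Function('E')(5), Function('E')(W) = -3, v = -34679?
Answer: -1994752240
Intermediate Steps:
Function('N')(z) = -25 (Function('N')(z) = Add(-10, Mul(5, -3)) = Add(-10, -15) = -25)
Function('A')(Y) = Add(-6, Mul(5, Y)) (Function('A')(Y) = Add(-6, Add(Mul(Y, 4), Y)) = Add(-6, Add(Mul(4, Y), Y)) = Add(-6, Mul(5, Y)))
Mul(Add(12814, 44490), Add(v, Function('A')(Function('N')(-6)))) = Mul(Add(12814, 44490), Add(-34679, Add(-6, Mul(5, -25)))) = Mul(57304, Add(-34679, Add(-6, -125))) = Mul(57304, Add(-34679, -131)) = Mul(57304, -34810) = -1994752240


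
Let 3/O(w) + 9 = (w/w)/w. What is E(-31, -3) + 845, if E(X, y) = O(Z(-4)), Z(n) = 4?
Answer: 29563/35 ≈ 844.66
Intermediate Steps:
O(w) = 3/(-9 + 1/w) (O(w) = 3/(-9 + (w/w)/w) = 3/(-9 + 1/w))
E(X, y) = -12/35 (E(X, y) = -3*4/(-1 + 9*4) = -3*4/(-1 + 36) = -3*4/35 = -3*4*1/35 = -12/35)
E(-31, -3) + 845 = -12/35 + 845 = 29563/35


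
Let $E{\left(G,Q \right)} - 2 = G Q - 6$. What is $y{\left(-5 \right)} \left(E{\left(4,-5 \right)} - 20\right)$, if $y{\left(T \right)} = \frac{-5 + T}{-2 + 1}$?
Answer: $-440$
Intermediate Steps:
$E{\left(G,Q \right)} = -4 + G Q$ ($E{\left(G,Q \right)} = 2 + \left(G Q - 6\right) = 2 + \left(-6 + G Q\right) = -4 + G Q$)
$y{\left(T \right)} = 5 - T$ ($y{\left(T \right)} = \frac{-5 + T}{-1} = \left(-5 + T\right) \left(-1\right) = 5 - T$)
$y{\left(-5 \right)} \left(E{\left(4,-5 \right)} - 20\right) = \left(5 - -5\right) \left(\left(-4 + 4 \left(-5\right)\right) - 20\right) = \left(5 + 5\right) \left(\left(-4 - 20\right) - 20\right) = 10 \left(-24 - 20\right) = 10 \left(-44\right) = -440$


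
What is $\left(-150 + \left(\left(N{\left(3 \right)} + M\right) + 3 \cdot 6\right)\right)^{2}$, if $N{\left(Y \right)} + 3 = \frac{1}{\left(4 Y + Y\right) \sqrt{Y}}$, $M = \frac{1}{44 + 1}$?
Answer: $\frac{\left(6074 - \sqrt{3}\right)^{2}}{2025} \approx 18209.0$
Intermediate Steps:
$M = \frac{1}{45} \approx 0.022222$
$N{\left(Y \right)} = -3 + \frac{1}{5 Y^{\frac{3}{2}}}$ ($N{\left(Y \right)} = -3 + \frac{1}{\left(4 Y + Y\right) \sqrt{Y}} = -3 + \frac{1}{5 Y \sqrt{Y}} = -3 + \frac{1}{5 Y^{\frac{3}{2}}}$)
$\left(-150 + \left(\left(N{\left(3 \right)} + M\right) + 3 \cdot 6\right)\right)^{2} = \left(-150 + \left(\left(\left(-3 + \frac{1}{5 \cdot 3 \sqrt{3}}\right) + \frac{1}{45}\right) + 3 \cdot 6\right)\right)^{2} = \left(-150 + \left(\left(\left(-3 + \frac{\frac{1}{9} \sqrt{3}}{5}\right) + \frac{1}{45}\right) + 18\right)\right)^{2} = \left(-150 + \left(\left(\left(-3 + \frac{\sqrt{3}}{45}\right) + \frac{1}{45}\right) + 18\right)\right)^{2} = \left(-150 + \left(\left(- \frac{134}{45} + \frac{\sqrt{3}}{45}\right) + 18\right)\right)^{2} = \left(-150 + \left(\frac{676}{45} + \frac{\sqrt{3}}{45}\right)\right)^{2} = \left(- \frac{6074}{45} + \frac{\sqrt{3}}{45}\right)^{2}$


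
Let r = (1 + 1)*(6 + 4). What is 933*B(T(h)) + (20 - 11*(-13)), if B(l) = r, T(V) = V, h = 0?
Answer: 18823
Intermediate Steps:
r = 20 (r = 2*10 = 20)
B(l) = 20
933*B(T(h)) + (20 - 11*(-13)) = 933*20 + (20 - 11*(-13)) = 18660 + (20 + 143) = 18660 + 163 = 18823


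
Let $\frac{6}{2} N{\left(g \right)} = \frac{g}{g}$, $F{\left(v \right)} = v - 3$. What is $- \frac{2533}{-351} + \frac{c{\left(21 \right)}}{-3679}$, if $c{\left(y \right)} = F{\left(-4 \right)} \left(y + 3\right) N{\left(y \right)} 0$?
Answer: $\frac{2533}{351} \approx 7.2165$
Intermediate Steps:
$F{\left(v \right)} = -3 + v$ ($F{\left(v \right)} = v - 3 = -3 + v$)
$N{\left(g \right)} = \frac{1}{3}$ ($N{\left(g \right)} = \frac{g \frac{1}{g}}{3} = \frac{1}{3} \cdot 1 = \frac{1}{3}$)
$c{\left(y \right)} = 0$ ($c{\left(y \right)} = \left(-3 - 4\right) \left(y + 3\right) \frac{1}{3} \cdot 0 = - 7 \left(3 + y\right) \frac{1}{3} \cdot 0 = - 7 \left(1 + \frac{y}{3}\right) 0 = \left(-7 - \frac{7 y}{3}\right) 0 = 0$)
$- \frac{2533}{-351} + \frac{c{\left(21 \right)}}{-3679} = - \frac{2533}{-351} + \frac{0}{-3679} = \left(-2533\right) \left(- \frac{1}{351}\right) + 0 \left(- \frac{1}{3679}\right) = \frac{2533}{351} + 0 = \frac{2533}{351}$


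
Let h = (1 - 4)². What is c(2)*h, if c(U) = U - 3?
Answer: -9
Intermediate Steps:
c(U) = -3 + U
h = 9 (h = (-3)² = 9)
c(2)*h = (-3 + 2)*9 = -1*9 = -9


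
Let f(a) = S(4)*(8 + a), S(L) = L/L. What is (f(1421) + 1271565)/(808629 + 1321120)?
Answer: 1272994/2129749 ≈ 0.59772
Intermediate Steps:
S(L) = 1
f(a) = 8 + a (f(a) = 1*(8 + a) = 8 + a)
(f(1421) + 1271565)/(808629 + 1321120) = ((8 + 1421) + 1271565)/(808629 + 1321120) = (1429 + 1271565)/2129749 = 1272994*(1/2129749) = 1272994/2129749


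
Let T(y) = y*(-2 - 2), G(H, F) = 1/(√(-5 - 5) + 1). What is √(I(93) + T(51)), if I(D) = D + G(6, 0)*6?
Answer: √(-13365 - 66*I*√10)/11 ≈ 0.082059 - 10.51*I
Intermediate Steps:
G(H, F) = 1/(1 + I*√10) (G(H, F) = 1/(√(-10) + 1) = 1/(I*√10 + 1) = 1/(1 + I*√10))
I(D) = 6/11 + D - 6*I*√10/11 (I(D) = D + (1/11 - I*√10/11)*6 = D + (6/11 - 6*I*√10/11) = 6/11 + D - 6*I*√10/11)
T(y) = -4*y (T(y) = y*(-4) = -4*y)
√(I(93) + T(51)) = √((6/11 + 93 - 6*I*√10/11) - 4*51) = √((1029/11 - 6*I*√10/11) - 204) = √(-1215/11 - 6*I*√10/11)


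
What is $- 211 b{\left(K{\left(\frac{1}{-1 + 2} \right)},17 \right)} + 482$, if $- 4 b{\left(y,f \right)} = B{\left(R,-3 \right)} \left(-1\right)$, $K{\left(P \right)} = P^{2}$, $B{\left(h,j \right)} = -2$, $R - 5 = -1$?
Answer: $\frac{1175}{2} \approx 587.5$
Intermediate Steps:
$R = 4$ ($R = 5 - 1 = 4$)
$b{\left(y,f \right)} = - \frac{1}{2}$ ($b{\left(y,f \right)} = - \frac{\left(-2\right) \left(-1\right)}{4} = \left(- \frac{1}{4}\right) 2 = - \frac{1}{2}$)
$- 211 b{\left(K{\left(\frac{1}{-1 + 2} \right)},17 \right)} + 482 = \left(-211\right) \left(- \frac{1}{2}\right) + 482 = \frac{211}{2} + 482 = \frac{1175}{2}$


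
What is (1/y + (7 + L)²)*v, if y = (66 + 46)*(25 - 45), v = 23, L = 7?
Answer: 10097897/2240 ≈ 4508.0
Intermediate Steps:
y = -2240 (y = 112*(-20) = -2240)
(1/y + (7 + L)²)*v = (1/(-2240) + (7 + 7)²)*23 = (-1/2240 + 14²)*23 = (-1/2240 + 196)*23 = (439039/2240)*23 = 10097897/2240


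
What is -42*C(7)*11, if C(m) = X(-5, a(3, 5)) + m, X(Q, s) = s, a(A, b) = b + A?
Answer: -6930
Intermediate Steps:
a(A, b) = A + b
C(m) = 8 + m (C(m) = (3 + 5) + m = 8 + m)
-42*C(7)*11 = -42*(8 + 7)*11 = -42*15*11 = -630*11 = -6930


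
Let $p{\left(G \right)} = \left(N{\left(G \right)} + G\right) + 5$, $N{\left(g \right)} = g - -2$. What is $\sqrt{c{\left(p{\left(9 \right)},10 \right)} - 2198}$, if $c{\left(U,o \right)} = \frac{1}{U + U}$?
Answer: $\frac{3 i \sqrt{24422}}{10} \approx 46.883 i$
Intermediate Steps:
$N{\left(g \right)} = 2 + g$ ($N{\left(g \right)} = g + 2 = 2 + g$)
$p{\left(G \right)} = 7 + 2 G$ ($p{\left(G \right)} = \left(\left(2 + G\right) + G\right) + 5 = \left(2 + 2 G\right) + 5 = 7 + 2 G$)
$c{\left(U,o \right)} = \frac{1}{2 U}$
$\sqrt{c{\left(p{\left(9 \right)},10 \right)} - 2198} = \sqrt{\frac{1}{2 \left(7 + 2 \cdot 9\right)} - 2198} = \sqrt{\frac{1}{2 \left(7 + 18\right)} - 2198} = \sqrt{\frac{1}{2 \cdot 25} - 2198} = \sqrt{\frac{1}{2} \cdot \frac{1}{25} - 2198} = \sqrt{\frac{1}{50} - 2198} = \sqrt{- \frac{109899}{50}} = \frac{3 i \sqrt{24422}}{10}$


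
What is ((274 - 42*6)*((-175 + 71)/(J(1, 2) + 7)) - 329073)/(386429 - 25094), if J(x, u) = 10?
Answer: -5596529/6142695 ≈ -0.91109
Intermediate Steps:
((274 - 42*6)*((-175 + 71)/(J(1, 2) + 7)) - 329073)/(386429 - 25094) = ((274 - 42*6)*((-175 + 71)/(10 + 7)) - 329073)/(386429 - 25094) = ((274 - 252)*(-104/17) - 329073)/361335 = (22*(-104*1/17) - 329073)*(1/361335) = (22*(-104/17) - 329073)*(1/361335) = (-2288/17 - 329073)*(1/361335) = -5596529/17*1/361335 = -5596529/6142695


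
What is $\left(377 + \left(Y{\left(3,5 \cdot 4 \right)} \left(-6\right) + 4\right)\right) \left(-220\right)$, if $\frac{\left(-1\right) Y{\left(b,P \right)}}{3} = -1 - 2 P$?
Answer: $78540$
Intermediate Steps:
$Y{\left(b,P \right)} = 3 + 6 P$ ($Y{\left(b,P \right)} = - 3 \left(-1 - 2 P\right) = 3 + 6 P$)
$\left(377 + \left(Y{\left(3,5 \cdot 4 \right)} \left(-6\right) + 4\right)\right) \left(-220\right) = \left(377 + \left(\left(3 + 6 \cdot 5 \cdot 4\right) \left(-6\right) + 4\right)\right) \left(-220\right) = \left(377 + \left(\left(3 + 6 \cdot 20\right) \left(-6\right) + 4\right)\right) \left(-220\right) = \left(377 + \left(\left(3 + 120\right) \left(-6\right) + 4\right)\right) \left(-220\right) = \left(377 + \left(123 \left(-6\right) + 4\right)\right) \left(-220\right) = \left(377 + \left(-738 + 4\right)\right) \left(-220\right) = \left(377 - 734\right) \left(-220\right) = \left(-357\right) \left(-220\right) = 78540$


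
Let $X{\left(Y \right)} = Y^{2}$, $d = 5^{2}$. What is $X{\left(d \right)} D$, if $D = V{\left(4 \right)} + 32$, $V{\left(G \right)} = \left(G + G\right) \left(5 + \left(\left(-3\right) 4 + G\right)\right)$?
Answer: $5000$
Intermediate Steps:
$d = 25$
$V{\left(G \right)} = 2 G \left(-7 + G\right)$ ($V{\left(G \right)} = 2 G \left(5 + \left(-12 + G\right)\right) = 2 G \left(-7 + G\right)$)
$D = 8$ ($D = 2 \cdot 4 \left(-7 + 4\right) + 32 = 2 \cdot 4 \left(-3\right) + 32 = -24 + 32 = 8$)
$X{\left(d \right)} D = 25^{2} \cdot 8 = 625 \cdot 8 = 5000$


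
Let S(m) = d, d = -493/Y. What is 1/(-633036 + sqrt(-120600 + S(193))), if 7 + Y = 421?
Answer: -262076904/165904164929437 - 21*I*sqrt(46872022)/165904164929437 ≈ -1.5797e-6 - 8.666e-10*I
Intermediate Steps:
Y = 414 (Y = -7 + 421 = 414)
d = -493/414 ≈ -1.1908
S(m) = -493/414
1/(-633036 + sqrt(-120600 + S(193))) = 1/(-633036 + sqrt(-120600 - 493/414)) = 1/(-633036 + sqrt(-49928893/414)) = 1/(-633036 + 7*I*sqrt(46872022)/138)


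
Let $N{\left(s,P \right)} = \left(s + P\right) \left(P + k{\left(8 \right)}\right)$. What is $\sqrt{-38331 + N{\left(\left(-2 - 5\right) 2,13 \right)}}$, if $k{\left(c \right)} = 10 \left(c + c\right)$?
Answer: $2 i \sqrt{9626} \approx 196.22 i$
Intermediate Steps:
$k{\left(c \right)} = 20 c$ ($k{\left(c \right)} = 10 \cdot 2 c = 20 c$)
$N{\left(s,P \right)} = \left(160 + P\right) \left(P + s\right)$ ($N{\left(s,P \right)} = \left(s + P\right) \left(P + 20 \cdot 8\right) = \left(P + s\right) \left(P + 160\right) = \left(P + s\right) \left(160 + P\right) = \left(160 + P\right) \left(P + s\right)$)
$\sqrt{-38331 + N{\left(\left(-2 - 5\right) 2,13 \right)}} = \sqrt{-38331 + \left(13^{2} + 160 \cdot 13 + 160 \left(-2 - 5\right) 2 + 13 \left(-2 - 5\right) 2\right)} = \sqrt{-38331 + \left(169 + 2080 + 160 \left(\left(-7\right) 2\right) + 13 \left(\left(-7\right) 2\right)\right)} = \sqrt{-38331 + \left(169 + 2080 + 160 \left(-14\right) + 13 \left(-14\right)\right)} = \sqrt{-38331 + \left(169 + 2080 - 2240 - 182\right)} = \sqrt{-38331 - 173} = \sqrt{-38504} = 2 i \sqrt{9626}$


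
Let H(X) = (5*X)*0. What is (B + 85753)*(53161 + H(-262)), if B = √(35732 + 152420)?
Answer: 4558715233 + 106322*√47038 ≈ 4.5818e+9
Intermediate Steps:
H(X) = 0
B = 2*√47038 (B = √188152 = 2*√47038 ≈ 433.77)
(B + 85753)*(53161 + H(-262)) = (2*√47038 + 85753)*(53161 + 0) = (85753 + 2*√47038)*53161 = 4558715233 + 106322*√47038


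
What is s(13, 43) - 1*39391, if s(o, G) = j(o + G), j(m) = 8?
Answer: -39383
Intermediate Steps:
s(o, G) = 8
s(13, 43) - 1*39391 = 8 - 1*39391 = 8 - 39391 = -39383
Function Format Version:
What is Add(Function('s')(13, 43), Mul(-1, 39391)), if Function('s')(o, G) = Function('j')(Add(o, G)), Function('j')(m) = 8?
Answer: -39383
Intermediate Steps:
Function('s')(o, G) = 8
Add(Function('s')(13, 43), Mul(-1, 39391)) = Add(8, Mul(-1, 39391)) = Add(8, -39391) = -39383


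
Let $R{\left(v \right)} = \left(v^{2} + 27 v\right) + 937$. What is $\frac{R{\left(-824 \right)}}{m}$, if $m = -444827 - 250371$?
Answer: $- \frac{657665}{695198} \approx -0.94601$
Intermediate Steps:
$m = -695198$ ($m = -444827 - 250371 = -695198$)
$R{\left(v \right)} = 937 + v^{2} + 27 v$
$\frac{R{\left(-824 \right)}}{m} = \frac{937 + \left(-824\right)^{2} + 27 \left(-824\right)}{-695198} = \left(937 + 678976 - 22248\right) \left(- \frac{1}{695198}\right) = 657665 \left(- \frac{1}{695198}\right) = - \frac{657665}{695198}$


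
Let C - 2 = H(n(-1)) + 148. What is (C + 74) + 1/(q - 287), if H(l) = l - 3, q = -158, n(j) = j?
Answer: 97899/445 ≈ 220.00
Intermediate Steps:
H(l) = -3 + l
C = 146 (C = 2 + ((-3 - 1) + 148) = 2 + (-4 + 148) = 2 + 144 = 146)
(C + 74) + 1/(q - 287) = (146 + 74) + 1/(-158 - 287) = 220 + 1/(-445) = 220 - 1/445 = 97899/445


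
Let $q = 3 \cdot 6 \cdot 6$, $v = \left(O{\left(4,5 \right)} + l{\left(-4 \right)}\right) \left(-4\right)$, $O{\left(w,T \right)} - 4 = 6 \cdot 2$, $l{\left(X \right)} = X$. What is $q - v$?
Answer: $156$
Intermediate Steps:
$O{\left(w,T \right)} = 16$ ($O{\left(w,T \right)} = 4 + 6 \cdot 2 = 4 + 12 = 16$)
$v = -48$ ($v = \left(16 - 4\right) \left(-4\right) = 12 \left(-4\right) = -48$)
$q = 108$ ($q = 18 \cdot 6 = 108$)
$q - v = 108 - -48 = 108 + 48 = 156$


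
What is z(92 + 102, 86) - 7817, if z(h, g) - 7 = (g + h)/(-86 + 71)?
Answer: -23486/3 ≈ -7828.7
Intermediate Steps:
z(h, g) = 7 - g/15 - h/15 (z(h, g) = 7 + (g + h)/(-86 + 71) = 7 + (g + h)/(-15) = 7 + (g + h)*(-1/15) = 7 + (-g/15 - h/15) = 7 - g/15 - h/15)
z(92 + 102, 86) - 7817 = (7 - 1/15*86 - (92 + 102)/15) - 7817 = (7 - 86/15 - 1/15*194) - 7817 = (7 - 86/15 - 194/15) - 7817 = -35/3 - 7817 = -23486/3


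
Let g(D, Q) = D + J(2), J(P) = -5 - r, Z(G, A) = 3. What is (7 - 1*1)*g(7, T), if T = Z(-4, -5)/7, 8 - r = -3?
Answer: -54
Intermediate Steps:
r = 11 (r = 8 - 1*(-3) = 8 + 3 = 11)
J(P) = -16 (J(P) = -5 - 1*11 = -5 - 11 = -16)
T = 3/7 ≈ 0.42857
g(D, Q) = -16 + D (g(D, Q) = D - 16 = -16 + D)
(7 - 1*1)*g(7, T) = (7 - 1*1)*(-16 + 7) = (7 - 1)*(-9) = 6*(-9) = -54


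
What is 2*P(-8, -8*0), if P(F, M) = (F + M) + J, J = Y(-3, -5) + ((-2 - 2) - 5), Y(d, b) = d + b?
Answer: -50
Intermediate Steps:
Y(d, b) = b + d
J = -17 (J = (-5 - 3) + ((-2 - 2) - 5) = -8 + (-4 - 5) = -8 - 9 = -17)
P(F, M) = -17 + F + M (P(F, M) = (F + M) - 17 = -17 + F + M)
2*P(-8, -8*0) = 2*(-17 - 8 - 8*0) = 2*(-17 - 8 + 0) = 2*(-25) = -50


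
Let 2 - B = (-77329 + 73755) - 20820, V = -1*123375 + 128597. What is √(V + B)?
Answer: √29618 ≈ 172.10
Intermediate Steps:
V = 5222 (V = -123375 + 128597 = 5222)
B = 24396 (B = 2 - ((-77329 + 73755) - 20820) = 2 - (-3574 - 20820) = 2 - 1*(-24394) = 2 + 24394 = 24396)
√(V + B) = √(5222 + 24396) = √29618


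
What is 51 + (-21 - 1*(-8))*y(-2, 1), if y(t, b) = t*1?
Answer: 77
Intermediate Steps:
y(t, b) = t
51 + (-21 - 1*(-8))*y(-2, 1) = 51 + (-21 - 1*(-8))*(-2) = 51 + (-21 + 8)*(-2) = 51 - 13*(-2) = 51 + 26 = 77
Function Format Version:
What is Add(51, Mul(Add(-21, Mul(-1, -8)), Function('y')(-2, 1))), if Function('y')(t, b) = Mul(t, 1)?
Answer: 77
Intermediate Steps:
Function('y')(t, b) = t
Add(51, Mul(Add(-21, Mul(-1, -8)), Function('y')(-2, 1))) = Add(51, Mul(Add(-21, Mul(-1, -8)), -2)) = Add(51, Mul(Add(-21, 8), -2)) = Add(51, Mul(-13, -2)) = Add(51, 26) = 77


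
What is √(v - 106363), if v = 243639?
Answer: 2*√34319 ≈ 370.51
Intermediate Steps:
√(v - 106363) = √(243639 - 106363) = √137276 = 2*√34319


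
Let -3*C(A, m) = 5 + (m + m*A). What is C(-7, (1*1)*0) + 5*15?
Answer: 220/3 ≈ 73.333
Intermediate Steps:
C(A, m) = -5/3 - m/3 - A*m/3 (C(A, m) = -(5 + (m + m*A))/3 = -(5 + (m + A*m))/3 = -(5 + m + A*m)/3 = -5/3 - m/3 - A*m/3)
C(-7, (1*1)*0) + 5*15 = (-5/3 - 1*1*0/3 - ⅓*(-7)*(1*1)*0) + 5*15 = (-5/3 - 0/3 - ⅓*(-7)*1*0) + 75 = (-5/3 - ⅓*0 - ⅓*(-7)*0) + 75 = (-5/3 + 0 + 0) + 75 = -5/3 + 75 = 220/3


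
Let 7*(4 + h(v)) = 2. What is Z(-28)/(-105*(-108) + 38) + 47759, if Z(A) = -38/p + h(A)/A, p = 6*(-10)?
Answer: 399400398533/8362830 ≈ 47759.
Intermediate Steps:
p = -60
h(v) = -26/7 (h(v) = -4 + (⅐)*2 = -4 + 2/7 = -26/7)
Z(A) = 19/30 - 26/(7*A) (Z(A) = -38/(-60) - 26/(7*A) = -38*(-1/60) - 26/(7*A) = 19/30 - 26/(7*A))
Z(-28)/(-105*(-108) + 38) + 47759 = ((1/210)*(-780 + 133*(-28))/(-28))/(-105*(-108) + 38) + 47759 = ((1/210)*(-1/28)*(-780 - 3724))/(11340 + 38) + 47759 = ((1/210)*(-1/28)*(-4504))/11378 + 47759 = (563/735)*(1/11378) + 47759 = 563/8362830 + 47759 = 399400398533/8362830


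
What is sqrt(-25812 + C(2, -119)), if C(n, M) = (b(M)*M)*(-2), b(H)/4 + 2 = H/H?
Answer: 2*I*sqrt(6691) ≈ 163.6*I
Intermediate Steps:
b(H) = -4 (b(H) = -8 + 4*(H/H) = -8 + 4*1 = -8 + 4 = -4)
C(n, M) = 8*M (C(n, M) = -4*M*(-2) = 8*M)
sqrt(-25812 + C(2, -119)) = sqrt(-25812 + 8*(-119)) = sqrt(-25812 - 952) = sqrt(-26764) = 2*I*sqrt(6691)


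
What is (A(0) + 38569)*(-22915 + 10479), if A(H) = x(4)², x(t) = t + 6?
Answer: -480887684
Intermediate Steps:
x(t) = 6 + t
A(H) = 100 (A(H) = (6 + 4)² = 10² = 100)
(A(0) + 38569)*(-22915 + 10479) = (100 + 38569)*(-22915 + 10479) = 38669*(-12436) = -480887684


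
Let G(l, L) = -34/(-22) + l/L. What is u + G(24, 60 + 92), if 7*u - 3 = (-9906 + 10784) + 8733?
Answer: 2011818/1463 ≈ 1375.1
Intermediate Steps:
u = 9614/7 (u = 3/7 + ((-9906 + 10784) + 8733)/7 = 3/7 + (878 + 8733)/7 = 3/7 + (⅐)*9611 = 3/7 + 1373 = 9614/7 ≈ 1373.4)
G(l, L) = 17/11 + l/L (G(l, L) = -34*(-1/22) + l/L = 17/11 + l/L)
u + G(24, 60 + 92) = 9614/7 + (17/11 + 24/(60 + 92)) = 9614/7 + (17/11 + 24/152) = 9614/7 + (17/11 + 24*(1/152)) = 9614/7 + (17/11 + 3/19) = 9614/7 + 356/209 = 2011818/1463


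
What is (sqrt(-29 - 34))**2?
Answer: -63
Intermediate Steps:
(sqrt(-29 - 34))**2 = (sqrt(-63))**2 = (3*I*sqrt(7))**2 = -63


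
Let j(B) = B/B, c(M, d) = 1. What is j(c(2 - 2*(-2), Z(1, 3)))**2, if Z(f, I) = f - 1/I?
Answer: 1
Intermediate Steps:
j(B) = 1
j(c(2 - 2*(-2), Z(1, 3)))**2 = 1**2 = 1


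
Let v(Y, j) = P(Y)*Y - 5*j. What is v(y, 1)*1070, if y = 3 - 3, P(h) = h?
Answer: -5350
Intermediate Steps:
y = 0
v(Y, j) = Y**2 - 5*j (v(Y, j) = Y*Y - 5*j = Y**2 - 5*j)
v(y, 1)*1070 = (0**2 - 5*1)*1070 = (0 - 5)*1070 = -5*1070 = -5350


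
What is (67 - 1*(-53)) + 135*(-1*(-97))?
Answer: 13215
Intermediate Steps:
(67 - 1*(-53)) + 135*(-1*(-97)) = (67 + 53) + 135*97 = 120 + 13095 = 13215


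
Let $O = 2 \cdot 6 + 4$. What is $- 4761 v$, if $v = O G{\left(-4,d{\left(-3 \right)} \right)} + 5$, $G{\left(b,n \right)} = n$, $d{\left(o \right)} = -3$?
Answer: $204723$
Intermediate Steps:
$O = 16$ ($O = 12 + 4 = 16$)
$v = -43$ ($v = 16 \left(-3\right) + 5 = -48 + 5 = -43$)
$- 4761 v = \left(-4761\right) \left(-43\right) = 204723$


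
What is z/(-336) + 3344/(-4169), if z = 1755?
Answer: -255763/42448 ≈ -6.0253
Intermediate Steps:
z/(-336) + 3344/(-4169) = 1755/(-336) + 3344/(-4169) = 1755*(-1/336) + 3344*(-1/4169) = -585/112 - 304/379 = -255763/42448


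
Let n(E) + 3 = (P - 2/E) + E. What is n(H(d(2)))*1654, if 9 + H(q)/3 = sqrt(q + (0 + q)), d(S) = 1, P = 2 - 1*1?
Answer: -3779390/79 + 1179302*sqrt(2)/237 ≈ -40803.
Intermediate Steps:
P = 1 (P = 2 - 1 = 1)
H(q) = -27 + 3*sqrt(2)*sqrt(q) (H(q) = -27 + 3*sqrt(q + (0 + q)) = -27 + 3*sqrt(q + q) = -27 + 3*sqrt(2*q) = -27 + 3*(sqrt(2)*sqrt(q)) = -27 + 3*sqrt(2)*sqrt(q))
n(E) = -2 + E - 2/E (n(E) = -3 + ((1 - 2/E) + E) = -3 + (1 + E - 2/E) = -2 + E - 2/E)
n(H(d(2)))*1654 = (-2 + (-27 + 3*sqrt(2)*sqrt(1)) - 2/(-27 + 3*sqrt(2)*sqrt(1)))*1654 = (-2 + (-27 + 3*sqrt(2)*1) - 2/(-27 + 3*sqrt(2)*1))*1654 = (-2 + (-27 + 3*sqrt(2)) - 2/(-27 + 3*sqrt(2)))*1654 = (-29 - 2/(-27 + 3*sqrt(2)) + 3*sqrt(2))*1654 = -47966 - 3308/(-27 + 3*sqrt(2)) + 4962*sqrt(2)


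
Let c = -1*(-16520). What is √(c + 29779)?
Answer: √46299 ≈ 215.17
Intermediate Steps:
c = 16520
√(c + 29779) = √(16520 + 29779) = √46299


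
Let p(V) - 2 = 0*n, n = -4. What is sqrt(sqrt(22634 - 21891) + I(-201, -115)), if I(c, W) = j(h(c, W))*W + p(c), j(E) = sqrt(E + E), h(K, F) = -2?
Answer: sqrt(2 + sqrt(743) - 230*I) ≈ 11.426 - 10.065*I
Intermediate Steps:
p(V) = 2 (p(V) = 2 + 0*(-4) = 2 + 0 = 2)
j(E) = sqrt(2)*sqrt(E) (j(E) = sqrt(2*E) = sqrt(2)*sqrt(E))
I(c, W) = 2 + 2*I*W (I(c, W) = (sqrt(2)*sqrt(-2))*W + 2 = (sqrt(2)*(I*sqrt(2)))*W + 2 = (2*I)*W + 2 = 2*I*W + 2 = 2 + 2*I*W)
sqrt(sqrt(22634 - 21891) + I(-201, -115)) = sqrt(sqrt(22634 - 21891) + (2 + 2*I*(-115))) = sqrt(sqrt(743) + (2 - 230*I)) = sqrt(2 + sqrt(743) - 230*I)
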